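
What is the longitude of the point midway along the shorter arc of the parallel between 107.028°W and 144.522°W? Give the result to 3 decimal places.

Signed shortest Δλ from -107.028° to -144.522° is -37.494°.
Midpoint longitude = -107.028° + (-37.494°)/2 = -107.028° − 18.747° = -125.775°.

125.775°W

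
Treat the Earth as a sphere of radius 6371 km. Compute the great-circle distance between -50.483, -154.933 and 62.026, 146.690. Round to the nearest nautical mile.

7304 nmi

Δλ = 146.690 − -154.933 = 301.623°; wrapped into (−180°, 180°]: -58.377°.
Δφ = 62.026 − -50.483 = 112.509°.
a = sin²(Δφ/2) + cos φ₁ · cos φ₂ · sin²(Δλ/2) = 0.762402.
c = 2·atan2(√a, √(1−a)) = 2.12328 rad → d = 6371·c ≈ 13527.42 km ≈ 7304.22 nmi.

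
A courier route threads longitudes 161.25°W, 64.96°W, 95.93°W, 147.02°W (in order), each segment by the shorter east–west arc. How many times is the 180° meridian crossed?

0

Leg 1: -161.25° → -64.96°, shortest Δλ = 96.29° (east) — does not cross 180°.
Leg 2: -64.96° → -95.93°, shortest Δλ = -30.97° (west) — does not cross 180°.
Leg 3: -95.93° → -147.02°, shortest Δλ = -51.09° (west) — does not cross 180°.
Total crossings: 0.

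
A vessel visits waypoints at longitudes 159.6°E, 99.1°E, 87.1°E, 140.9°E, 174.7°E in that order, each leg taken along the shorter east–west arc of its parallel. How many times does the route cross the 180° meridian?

0

Leg 1: +159.6° → +99.1°, shortest Δλ = -60.5° (west) — does not cross 180°.
Leg 2: +99.1° → +87.1°, shortest Δλ = -12.0° (west) — does not cross 180°.
Leg 3: +87.1° → +140.9°, shortest Δλ = 53.8° (east) — does not cross 180°.
Leg 4: +140.9° → +174.7°, shortest Δλ = 33.8° (east) — does not cross 180°.
Total crossings: 0.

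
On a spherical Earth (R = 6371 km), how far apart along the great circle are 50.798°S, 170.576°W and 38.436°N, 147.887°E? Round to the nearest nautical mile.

5787 nmi

Δλ = 147.887 − -170.576 = 318.463°; wrapped into (−180°, 180°]: -41.537°.
Δφ = 38.436 − -50.798 = 89.234°.
a = sin²(Δφ/2) + cos φ₁ · cos φ₂ · sin²(Δλ/2) = 0.555567.
c = 2·atan2(√a, √(1−a)) = 1.68216 rad → d = 6371·c ≈ 10717.04 km ≈ 5786.74 nmi.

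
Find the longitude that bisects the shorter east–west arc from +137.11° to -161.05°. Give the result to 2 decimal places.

+168.03°

Signed shortest Δλ from +137.11° to -161.05° is +61.84°.
Midpoint longitude = +137.11° + (+61.84°)/2 = +137.11° + 30.92° = +168.03°.
(The naïve average (+137.11 + -161.05)/2 = -11.97° is on the wrong side of the globe.)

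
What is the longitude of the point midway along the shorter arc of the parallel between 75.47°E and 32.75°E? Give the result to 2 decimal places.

Signed shortest Δλ from +75.47° to +32.75° is -42.72°.
Midpoint longitude = +75.47° + (-42.72°)/2 = +75.47° − 21.36° = +54.11°.

54.11°E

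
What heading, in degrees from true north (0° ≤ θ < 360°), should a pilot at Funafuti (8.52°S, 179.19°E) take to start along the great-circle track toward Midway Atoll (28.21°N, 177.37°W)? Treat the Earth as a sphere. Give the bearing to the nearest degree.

5°

Δλ = -177.37 − 179.19 = -356.56°; wrapped into (−180°, 180°]: 3.44°.
θ = atan2( sin Δλ · cos φ₂ , cos φ₁ · sin φ₂ − sin φ₁ · cos φ₂ · cos Δλ )
  = atan2(0.05288, 0.59781) = 5.055° → normalised to [0°, 360°): 5.055°.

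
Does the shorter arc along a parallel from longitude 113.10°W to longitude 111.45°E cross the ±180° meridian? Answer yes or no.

Yes

Naïve |111.45 − -113.10| = 224.55° > 180°, so the shorter arc goes the other way round — across 180°.
Signed shortest Δλ = ((111.45 − -113.10 + 180) mod 360) − 180 = -135.45°.
Going west by 135.45° from -113.10° passes through 180° before reaching +111.45°.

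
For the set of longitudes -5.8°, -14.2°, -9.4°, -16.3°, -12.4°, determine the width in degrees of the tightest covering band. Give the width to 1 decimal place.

Sort the longitudes: -16.3°, -14.2°, -12.4°, -9.4°, -5.8°.
Eastward gaps between consecutive values (wrapping around): 2.1°, 1.8°, 3.0°, 3.6°, 349.5°.
Largest gap = 349.5° ⇒ minimal covering band is its complement: 360° − 349.5° = 10.5°.
Band runs from -16.3° eastward to -5.8°.

10.5°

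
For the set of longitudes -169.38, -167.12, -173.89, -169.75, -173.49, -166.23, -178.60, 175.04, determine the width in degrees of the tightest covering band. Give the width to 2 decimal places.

18.73°

Sort the longitudes: -178.60°, -173.89°, -173.49°, -169.75°, -169.38°, -167.12°, -166.23°, +175.04°.
Eastward gaps between consecutive values (wrapping around): 4.71°, 0.40°, 3.74°, 0.37°, 2.26°, 0.89°, 341.27°, 6.36°.
Largest gap = 341.27° ⇒ minimal covering band is its complement: 360° − 341.27° = 18.73°.
Band runs from +175.04° eastward to -166.23°, crossing the antimeridian.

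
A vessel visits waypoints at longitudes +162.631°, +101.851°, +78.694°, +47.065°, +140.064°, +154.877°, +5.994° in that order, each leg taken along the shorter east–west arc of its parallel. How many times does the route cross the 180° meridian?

0

Leg 1: +162.631° → +101.851°, shortest Δλ = -60.78° (west) — does not cross 180°.
Leg 2: +101.851° → +78.694°, shortest Δλ = -23.157° (west) — does not cross 180°.
Leg 3: +78.694° → +47.065°, shortest Δλ = -31.629° (west) — does not cross 180°.
Leg 4: +47.065° → +140.064°, shortest Δλ = 92.999° (east) — does not cross 180°.
Leg 5: +140.064° → +154.877°, shortest Δλ = 14.813° (east) — does not cross 180°.
Leg 6: +154.877° → +5.994°, shortest Δλ = -148.883° (west) — does not cross 180°.
Total crossings: 0.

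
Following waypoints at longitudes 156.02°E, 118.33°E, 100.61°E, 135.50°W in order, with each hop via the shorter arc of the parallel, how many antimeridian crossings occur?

Leg 1: +156.02° → +118.33°, shortest Δλ = -37.69° (west) — does not cross 180°.
Leg 2: +118.33° → +100.61°, shortest Δλ = -17.72° (west) — does not cross 180°.
Leg 3: +100.61° → -135.50°, shortest Δλ = 123.89° (east) — crosses 180°.
Total crossings: 1.

1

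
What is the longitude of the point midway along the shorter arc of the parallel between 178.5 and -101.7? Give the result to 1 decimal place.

-141.6°

Signed shortest Δλ from +178.5° to -101.7° is +79.8°.
Midpoint longitude = +178.5° + (+79.8°)/2 = +178.5° + 39.9° = +218.4°.
Normalise into (−180°, 180°]: -141.6°.
(The naïve average (+178.5 + -101.7)/2 = 38.4° is on the wrong side of the globe.)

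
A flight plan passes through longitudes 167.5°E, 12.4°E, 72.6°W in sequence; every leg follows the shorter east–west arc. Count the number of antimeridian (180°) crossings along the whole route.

Leg 1: +167.5° → +12.4°, shortest Δλ = -155.1° (west) — does not cross 180°.
Leg 2: +12.4° → -72.6°, shortest Δλ = -85.0° (west) — does not cross 180°.
Total crossings: 0.

0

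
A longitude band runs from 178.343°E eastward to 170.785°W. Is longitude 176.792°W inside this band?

Yes

Band width going east from +178.343° to -170.785°: ((-170.785 − 178.343) mod 360) = 10.872°.
Offset of -176.792° east of the west edge: ((-176.792 − 178.343) mod 360) = 4.865°.
4.865° ≤ 10.872° ⇒ inside.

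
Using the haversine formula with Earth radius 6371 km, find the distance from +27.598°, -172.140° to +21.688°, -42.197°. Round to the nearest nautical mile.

Δλ = -42.197 − -172.140 = 129.943°.
Δφ = 21.688 − 27.598 = -5.910°.
a = sin²(Δφ/2) + cos φ₁ · cos φ₂ · sin²(Δλ/2) = 0.678749.
c = 2·atan2(√a, √(1−a)) = 1.93638 rad → d = 6371·c ≈ 12336.69 km ≈ 6661.28 nmi.

6661 nmi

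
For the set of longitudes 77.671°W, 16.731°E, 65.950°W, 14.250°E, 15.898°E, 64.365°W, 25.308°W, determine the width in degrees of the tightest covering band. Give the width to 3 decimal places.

Sort the longitudes: -77.671°, -65.950°, -64.365°, -25.308°, +14.250°, +15.898°, +16.731°.
Eastward gaps between consecutive values (wrapping around): 11.721°, 1.585°, 39.057°, 39.558°, 1.648°, 0.833°, 265.598°.
Largest gap = 265.598° ⇒ minimal covering band is its complement: 360° − 265.598° = 94.402°.
Band runs from -77.671° eastward to +16.731°.

94.402°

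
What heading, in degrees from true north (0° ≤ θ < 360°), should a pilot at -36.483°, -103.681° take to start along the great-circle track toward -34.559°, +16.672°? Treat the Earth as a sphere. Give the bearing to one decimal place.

Δλ = 16.672 − -103.681 = 120.353°.
θ = atan2( sin Δλ · cos φ₂ , cos φ₁ · sin φ₂ − sin φ₁ · cos φ₂ · cos Δλ )
  = atan2(0.71066, -0.70353) = 134.711° → normalised to [0°, 360°): 134.711°.

134.7°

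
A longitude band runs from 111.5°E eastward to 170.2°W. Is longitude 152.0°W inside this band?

Band width going east from +111.5° to -170.2°: ((-170.2 − 111.5) mod 360) = 78.3°.
Offset of -152.0° east of the west edge: ((-152.0 − 111.5) mod 360) = 96.5°.
96.5° > 78.3° ⇒ outside.

No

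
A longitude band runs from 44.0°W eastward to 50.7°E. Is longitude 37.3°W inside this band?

Band width going east from -44.0° to +50.7°: ((50.7 − -44.0) mod 360) = 94.7°.
Offset of -37.3° east of the west edge: ((-37.3 − -44.0) mod 360) = 6.7°.
6.7° ≤ 94.7° ⇒ inside.

Yes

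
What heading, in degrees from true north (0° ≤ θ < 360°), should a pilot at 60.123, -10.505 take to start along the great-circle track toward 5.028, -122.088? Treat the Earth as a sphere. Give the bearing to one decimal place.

291.3°

Δλ = -122.088 − -10.505 = -111.583°.
θ = atan2( sin Δλ · cos φ₂ , cos φ₁ · sin φ₂ − sin φ₁ · cos φ₂ · cos Δλ )
  = atan2(-0.92631, 0.36139) = -68.687° → normalised to [0°, 360°): 291.313°.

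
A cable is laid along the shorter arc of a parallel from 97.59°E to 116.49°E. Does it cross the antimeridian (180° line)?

Signed shortest Δλ = ((116.49 − 97.59 + 180) mod 360) − 180 = 18.9°.
Going east by 18.9° from +97.59° reaches +116.49° without touching 180°.

No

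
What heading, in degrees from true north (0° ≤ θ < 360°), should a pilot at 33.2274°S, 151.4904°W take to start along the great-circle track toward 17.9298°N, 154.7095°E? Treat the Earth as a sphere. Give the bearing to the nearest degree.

Δλ = 154.7095 − -151.4904 = 306.1999°; wrapped into (−180°, 180°]: -53.8001°.
θ = atan2( sin Δλ · cos φ₂ , cos φ₁ · sin φ₂ − sin φ₁ · cos φ₂ · cos Δλ )
  = atan2(-0.76777, 0.56543) = -53.630° → normalised to [0°, 360°): 306.370°.

306°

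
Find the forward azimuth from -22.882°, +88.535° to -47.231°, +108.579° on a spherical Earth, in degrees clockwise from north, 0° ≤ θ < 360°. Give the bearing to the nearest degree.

151°

Δλ = 108.579 − 88.535 = 20.044°.
θ = atan2( sin Δλ · cos φ₂ , cos φ₁ · sin φ₂ − sin φ₁ · cos φ₂ · cos Δλ )
  = atan2(0.23274, -0.42829) = 151.480° → normalised to [0°, 360°): 151.480°.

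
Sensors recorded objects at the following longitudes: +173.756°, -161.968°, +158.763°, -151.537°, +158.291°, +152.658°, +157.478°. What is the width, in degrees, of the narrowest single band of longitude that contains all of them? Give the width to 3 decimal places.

55.805°

Sort the longitudes: -161.968°, -151.537°, +152.658°, +157.478°, +158.291°, +158.763°, +173.756°.
Eastward gaps between consecutive values (wrapping around): 10.431°, 304.195°, 4.820°, 0.813°, 0.472°, 14.993°, 24.276°.
Largest gap = 304.195° ⇒ minimal covering band is its complement: 360° − 304.195° = 55.805°.
Band runs from +152.658° eastward to -151.537°, crossing the antimeridian.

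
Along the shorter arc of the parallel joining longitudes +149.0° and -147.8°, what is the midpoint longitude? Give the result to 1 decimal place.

-179.4°

Signed shortest Δλ from +149.0° to -147.8° is +63.2°.
Midpoint longitude = +149.0° + (+63.2°)/2 = +149.0° + 31.6° = +180.6°.
Normalise into (−180°, 180°]: -179.4°.
(The naïve average (+149.0 + -147.8)/2 = 0.6° is on the wrong side of the globe.)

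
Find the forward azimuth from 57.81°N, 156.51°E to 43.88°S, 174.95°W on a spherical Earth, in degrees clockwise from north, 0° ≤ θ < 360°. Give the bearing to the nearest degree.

159°

Δλ = -174.95 − 156.51 = -331.46°; wrapped into (−180°, 180°]: 28.54°.
θ = atan2( sin Δλ · cos φ₂ , cos φ₁ · sin φ₂ − sin φ₁ · cos φ₂ · cos Δλ )
  = atan2(0.34437, -0.90513) = 159.170° → normalised to [0°, 360°): 159.170°.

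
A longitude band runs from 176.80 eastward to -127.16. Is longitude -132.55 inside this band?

Yes

Band width going east from +176.80° to -127.16°: ((-127.16 − 176.80) mod 360) = 56.04°.
Offset of -132.55° east of the west edge: ((-132.55 − 176.80) mod 360) = 50.65°.
50.65° ≤ 56.04° ⇒ inside.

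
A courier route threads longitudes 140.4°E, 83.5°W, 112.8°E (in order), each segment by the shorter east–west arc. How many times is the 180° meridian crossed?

Leg 1: +140.4° → -83.5°, shortest Δλ = 136.1° (east) — crosses 180°.
Leg 2: -83.5° → +112.8°, shortest Δλ = -163.7° (west) — crosses 180°.
Total crossings: 2.

2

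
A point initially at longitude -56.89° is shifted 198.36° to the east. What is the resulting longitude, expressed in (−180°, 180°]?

Start at -56.89°; shift +198.36° → +141.47°.
+141.47° already lies in (−180°, 180°].

+141.47°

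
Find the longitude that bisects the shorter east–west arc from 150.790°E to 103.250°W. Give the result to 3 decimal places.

Signed shortest Δλ from +150.790° to -103.250° is +105.960°.
Midpoint longitude = +150.790° + (+105.960°)/2 = +150.790° + 52.980° = +203.770°.
Normalise into (−180°, 180°]: -156.230°.
(The naïve average (+150.790 + -103.250)/2 = 23.77° is on the wrong side of the globe.)

156.230°W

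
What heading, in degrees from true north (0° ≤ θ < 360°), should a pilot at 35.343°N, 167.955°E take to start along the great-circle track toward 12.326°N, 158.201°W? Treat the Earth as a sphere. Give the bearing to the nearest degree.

Δλ = -158.201 − 167.955 = -326.156°; wrapped into (−180°, 180°]: 33.844°.
θ = atan2( sin Δλ · cos φ₂ , cos φ₁ · sin φ₂ − sin φ₁ · cos φ₂ · cos Δλ )
  = atan2(0.54410, -0.29525) = 118.486° → normalised to [0°, 360°): 118.486°.

118°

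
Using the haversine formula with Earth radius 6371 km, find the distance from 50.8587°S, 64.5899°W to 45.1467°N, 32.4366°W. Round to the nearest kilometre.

11115 km

Δλ = -32.4366 − -64.5899 = 32.1533°.
Δφ = 45.1467 − -50.8587 = 96.0054°.
a = sin²(Δφ/2) + cos φ₁ · cos φ₂ · sin²(Δλ/2) = 0.586452.
c = 2·atan2(√a, √(1−a)) = 1.74457 rad → d = 6371·c ≈ 11114.68 km.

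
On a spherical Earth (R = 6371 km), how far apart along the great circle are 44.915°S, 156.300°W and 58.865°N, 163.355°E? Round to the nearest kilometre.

Δλ = 163.355 − -156.300 = 319.655°; wrapped into (−180°, 180°]: -40.345°.
Δφ = 58.865 − -44.915 = 103.780°.
a = sin²(Δφ/2) + cos φ₁ · cos φ₂ · sin²(Δλ/2) = 0.662640.
c = 2·atan2(√a, √(1−a)) = 1.90211 rad → d = 6371·c ≈ 12118.31 km.

12118 km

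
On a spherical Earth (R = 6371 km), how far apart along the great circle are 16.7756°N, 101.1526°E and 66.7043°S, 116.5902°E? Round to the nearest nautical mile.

Δλ = 116.5902 − 101.1526 = 15.4376°.
Δφ = -66.7043 − 16.7756 = -83.4799°.
a = sin²(Δφ/2) + cos φ₁ · cos φ₂ · sin²(Δλ/2) = 0.450055.
c = 2·atan2(√a, √(1−a)) = 1.47074 rad → d = 6371·c ≈ 9370.08 km ≈ 5059.44 nmi.

5059 nmi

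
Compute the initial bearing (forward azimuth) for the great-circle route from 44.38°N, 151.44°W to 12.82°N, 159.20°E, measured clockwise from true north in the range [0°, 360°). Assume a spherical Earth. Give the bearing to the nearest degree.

Δλ = 159.20 − -151.44 = 310.64°; wrapped into (−180°, 180°]: -49.36°.
θ = atan2( sin Δλ · cos φ₂ , cos φ₁ · sin φ₂ − sin φ₁ · cos φ₂ · cos Δλ )
  = atan2(-0.73990, -0.28559) = -111.106° → normalised to [0°, 360°): 248.894°.

249°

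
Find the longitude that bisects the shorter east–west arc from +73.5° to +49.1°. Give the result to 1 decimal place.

+61.3°

Signed shortest Δλ from +73.5° to +49.1° is -24.4°.
Midpoint longitude = +73.5° + (-24.4°)/2 = +73.5° − 12.2° = +61.3°.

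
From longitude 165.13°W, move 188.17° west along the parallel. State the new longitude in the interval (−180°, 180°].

6.70°E

Start at -165.13°; shift −188.17° → -353.30°.
-353.30° lies outside (−180°, 180°]; add 360° → +6.70°.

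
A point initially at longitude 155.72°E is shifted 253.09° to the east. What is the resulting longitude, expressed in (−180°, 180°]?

48.81°E

Start at +155.72°; shift +253.09° → +408.81°.
+408.81° lies outside (−180°, 180°]; subtract 360° → +48.81°.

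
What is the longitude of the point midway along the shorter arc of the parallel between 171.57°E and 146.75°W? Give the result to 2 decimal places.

Signed shortest Δλ from +171.57° to -146.75° is +41.68°.
Midpoint longitude = +171.57° + (+41.68°)/2 = +171.57° + 20.84° = +192.41°.
Normalise into (−180°, 180°]: -167.59°.
(The naïve average (+171.57 + -146.75)/2 = 12.41° is on the wrong side of the globe.)

167.59°W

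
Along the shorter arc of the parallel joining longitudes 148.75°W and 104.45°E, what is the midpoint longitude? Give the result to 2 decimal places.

157.85°E

Signed shortest Δλ from -148.75° to +104.45° is -106.80°.
Midpoint longitude = -148.75° + (-106.80°)/2 = -148.75° − 53.40° = -202.15°.
Normalise into (−180°, 180°]: +157.85°.
(The naïve average (-148.75 + +104.45)/2 = -22.15° is on the wrong side of the globe.)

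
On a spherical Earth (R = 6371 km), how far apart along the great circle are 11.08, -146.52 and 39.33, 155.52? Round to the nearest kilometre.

6490 km

Δλ = 155.52 − -146.52 = 302.04°; wrapped into (−180°, 180°]: -57.96°.
Δφ = 39.33 − 11.08 = 28.25°.
a = sin²(Δφ/2) + cos φ₁ · cos φ₂ · sin²(Δλ/2) = 0.237747.
c = 2·atan2(√a, √(1−a)) = 1.01866 rad → d = 6371·c ≈ 6489.89 km.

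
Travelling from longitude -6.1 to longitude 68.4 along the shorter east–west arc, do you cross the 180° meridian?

No

Signed shortest Δλ = ((68.4 − -6.1 + 180) mod 360) − 180 = 74.5°.
Going east by 74.5° from -6.1° reaches +68.4° without touching 180°.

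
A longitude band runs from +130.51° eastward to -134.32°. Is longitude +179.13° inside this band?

Band width going east from +130.51° to -134.32°: ((-134.32 − 130.51) mod 360) = 95.17°.
Offset of +179.13° east of the west edge: ((179.13 − 130.51) mod 360) = 48.62°.
48.62° ≤ 95.17° ⇒ inside.

Yes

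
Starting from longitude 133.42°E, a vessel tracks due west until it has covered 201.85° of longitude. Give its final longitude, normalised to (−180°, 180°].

68.43°W

Start at +133.42°; shift −201.85° → -68.43°.
-68.43° already lies in (−180°, 180°].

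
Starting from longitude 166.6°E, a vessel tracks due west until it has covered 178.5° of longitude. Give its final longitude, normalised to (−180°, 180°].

Start at +166.6°; shift −178.5° → -11.9°.
-11.9° already lies in (−180°, 180°].

11.9°W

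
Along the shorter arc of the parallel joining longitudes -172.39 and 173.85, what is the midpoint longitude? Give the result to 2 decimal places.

-179.27°

Signed shortest Δλ from -172.39° to +173.85° is -13.76°.
Midpoint longitude = -172.39° + (-13.76°)/2 = -172.39° − 6.88° = -179.27°.
(The naïve average (-172.39 + +173.85)/2 = 0.73° is on the wrong side of the globe.)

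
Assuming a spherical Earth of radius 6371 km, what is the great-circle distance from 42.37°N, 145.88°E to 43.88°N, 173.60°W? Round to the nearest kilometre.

3260 km

Δλ = -173.60 − 145.88 = -319.48°; wrapped into (−180°, 180°]: 40.52°.
Δφ = 43.88 − 42.37 = 1.51°.
a = sin²(Δφ/2) + cos φ₁ · cos φ₂ · sin²(Δλ/2) = 0.064029.
c = 2·atan2(√a, √(1−a)) = 0.51164 rad → d = 6371·c ≈ 3259.67 km.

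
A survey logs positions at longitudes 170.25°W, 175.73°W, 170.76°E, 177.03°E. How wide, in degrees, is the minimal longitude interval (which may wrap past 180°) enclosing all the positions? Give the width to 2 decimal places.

Sort the longitudes: -175.73°, -170.25°, +170.76°, +177.03°.
Eastward gaps between consecutive values (wrapping around): 5.48°, 341.01°, 6.27°, 7.24°.
Largest gap = 341.01° ⇒ minimal covering band is its complement: 360° − 341.01° = 18.99°.
Band runs from +170.76° eastward to -170.25°, crossing the antimeridian.

18.99°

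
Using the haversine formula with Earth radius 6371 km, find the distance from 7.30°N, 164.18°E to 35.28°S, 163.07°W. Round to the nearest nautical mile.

Δλ = -163.07 − 164.18 = -327.25°; wrapped into (−180°, 180°]: 32.75°.
Δφ = -35.28 − 7.30 = -42.58°.
a = sin²(Δφ/2) + cos φ₁ · cos φ₂ · sin²(Δλ/2) = 0.196190.
c = 2·atan2(√a, √(1−a)) = 0.91774 rad → d = 6371·c ≈ 5846.90 km ≈ 3157.07 nmi.

3157 nmi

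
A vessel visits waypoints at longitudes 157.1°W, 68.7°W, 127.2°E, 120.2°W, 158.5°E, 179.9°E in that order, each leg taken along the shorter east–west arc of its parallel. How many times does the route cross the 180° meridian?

3

Leg 1: -157.1° → -68.7°, shortest Δλ = 88.4° (east) — does not cross 180°.
Leg 2: -68.7° → +127.2°, shortest Δλ = -164.1° (west) — crosses 180°.
Leg 3: +127.2° → -120.2°, shortest Δλ = 112.6° (east) — crosses 180°.
Leg 4: -120.2° → +158.5°, shortest Δλ = -81.3° (west) — crosses 180°.
Leg 5: +158.5° → +179.9°, shortest Δλ = 21.4° (east) — does not cross 180°.
Total crossings: 3.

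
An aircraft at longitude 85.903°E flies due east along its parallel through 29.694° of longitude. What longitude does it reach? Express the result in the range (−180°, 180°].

Start at +85.903°; shift +29.694° → +115.597°.
+115.597° already lies in (−180°, 180°].

115.597°E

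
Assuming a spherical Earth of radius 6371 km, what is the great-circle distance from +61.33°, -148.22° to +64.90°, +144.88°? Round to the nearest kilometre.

Δλ = 144.88 − -148.22 = 293.10°; wrapped into (−180°, 180°]: -66.90°.
Δφ = 64.90 − 61.33 = 3.57°.
a = sin²(Δφ/2) + cos φ₁ · cos φ₂ · sin²(Δλ/2) = 0.062805.
c = 2·atan2(√a, √(1−a)) = 0.50662 rad → d = 6371·c ≈ 3227.66 km.

3228 km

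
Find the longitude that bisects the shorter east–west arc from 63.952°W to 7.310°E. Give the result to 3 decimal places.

Signed shortest Δλ from -63.952° to +7.310° is +71.262°.
Midpoint longitude = -63.952° + (+71.262°)/2 = -63.952° + 35.631° = -28.321°.

28.321°W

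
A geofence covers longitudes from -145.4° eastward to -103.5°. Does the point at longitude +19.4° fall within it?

No

Band width going east from -145.4° to -103.5°: ((-103.5 − -145.4) mod 360) = 41.9°.
Offset of +19.4° east of the west edge: ((19.4 − -145.4) mod 360) = 164.8°.
164.8° > 41.9° ⇒ outside.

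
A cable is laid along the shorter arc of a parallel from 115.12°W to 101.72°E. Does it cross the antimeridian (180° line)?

Yes

Naïve |101.72 − -115.12| = 216.84° > 180°, so the shorter arc goes the other way round — across 180°.
Signed shortest Δλ = ((101.72 − -115.12 + 180) mod 360) − 180 = -143.16°.
Going west by 143.16° from -115.12° passes through 180° before reaching +101.72°.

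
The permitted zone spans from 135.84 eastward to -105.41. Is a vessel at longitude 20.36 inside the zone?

No

Band width going east from +135.84° to -105.41°: ((-105.41 − 135.84) mod 360) = 118.75°.
Offset of +20.36° east of the west edge: ((20.36 − 135.84) mod 360) = 244.52°.
244.52° > 118.75° ⇒ outside.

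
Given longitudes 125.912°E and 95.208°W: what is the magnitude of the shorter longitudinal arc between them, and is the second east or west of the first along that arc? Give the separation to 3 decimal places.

Raw difference: -95.208 − 125.912 = -221.12°.
Normalise into (−180°, 180°]: -221.12° + 360° = 138.88°.
Positive ⇒ the second point lies to the east; separation 138.880°.

138.880° east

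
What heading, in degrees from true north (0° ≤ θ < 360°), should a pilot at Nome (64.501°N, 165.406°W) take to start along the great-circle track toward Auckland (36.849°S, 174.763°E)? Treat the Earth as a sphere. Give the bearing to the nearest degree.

Δλ = 174.763 − -165.406 = 340.169°; wrapped into (−180°, 180°]: -19.831°.
θ = atan2( sin Δλ · cos φ₂ , cos φ₁ · sin φ₂ − sin φ₁ · cos φ₂ · cos Δλ )
  = atan2(-0.27147, -0.93761) = -163.852° → normalised to [0°, 360°): 196.148°.

196°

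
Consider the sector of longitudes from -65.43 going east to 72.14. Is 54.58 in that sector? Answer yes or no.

Band width going east from -65.43° to +72.14°: ((72.14 − -65.43) mod 360) = 137.57°.
Offset of +54.58° east of the west edge: ((54.58 − -65.43) mod 360) = 120.01°.
120.01° ≤ 137.57° ⇒ inside.

Yes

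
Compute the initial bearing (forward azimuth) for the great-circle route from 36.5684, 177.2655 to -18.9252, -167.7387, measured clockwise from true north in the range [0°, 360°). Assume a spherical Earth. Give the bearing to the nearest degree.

163°

Δλ = -167.7387 − 177.2655 = -345.0042°; wrapped into (−180°, 180°]: 14.9958°.
θ = atan2( sin Δλ · cos φ₂ , cos φ₁ · sin φ₂ − sin φ₁ · cos φ₂ · cos Δλ )
  = atan2(0.24476, -0.80487) = 163.085° → normalised to [0°, 360°): 163.085°.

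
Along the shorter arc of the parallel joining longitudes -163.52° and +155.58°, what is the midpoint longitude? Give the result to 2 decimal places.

+176.03°

Signed shortest Δλ from -163.52° to +155.58° is -40.90°.
Midpoint longitude = -163.52° + (-40.90°)/2 = -163.52° − 20.45° = -183.97°.
Normalise into (−180°, 180°]: +176.03°.
(The naïve average (-163.52 + +155.58)/2 = -3.97° is on the wrong side of the globe.)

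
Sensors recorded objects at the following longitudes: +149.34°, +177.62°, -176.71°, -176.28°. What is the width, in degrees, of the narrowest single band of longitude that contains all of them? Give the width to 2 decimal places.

Sort the longitudes: -176.71°, -176.28°, +149.34°, +177.62°.
Eastward gaps between consecutive values (wrapping around): 0.43°, 325.62°, 28.28°, 5.67°.
Largest gap = 325.62° ⇒ minimal covering band is its complement: 360° − 325.62° = 34.38°.
Band runs from +149.34° eastward to -176.28°, crossing the antimeridian.

34.38°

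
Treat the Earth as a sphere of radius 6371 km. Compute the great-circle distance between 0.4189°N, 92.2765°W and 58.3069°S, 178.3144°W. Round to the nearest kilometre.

Δλ = -178.3144 − -92.2765 = -86.0379°.
Δφ = -58.3069 − 0.4189 = -58.7258°.
a = sin²(Δφ/2) + cos φ₁ · cos φ₂ · sin²(Δλ/2) = 0.484960.
c = 2·atan2(√a, √(1−a)) = 1.54071 rad → d = 6371·c ≈ 9815.88 km.

9816 km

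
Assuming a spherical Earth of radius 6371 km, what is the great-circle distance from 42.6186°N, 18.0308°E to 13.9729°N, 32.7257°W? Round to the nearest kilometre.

Δλ = -32.7257 − 18.0308 = -50.7565°.
Δφ = 13.9729 − 42.6186 = -28.6457°.
a = sin²(Δφ/2) + cos φ₁ · cos φ₂ · sin²(Δλ/2) = 0.192374.
c = 2·atan2(√a, √(1−a)) = 0.90809 rad → d = 6371·c ≈ 5785.45 km.

5785 km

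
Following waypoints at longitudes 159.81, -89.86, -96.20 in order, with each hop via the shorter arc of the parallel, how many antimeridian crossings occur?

1

Leg 1: +159.81° → -89.86°, shortest Δλ = 110.33° (east) — crosses 180°.
Leg 2: -89.86° → -96.20°, shortest Δλ = -6.34° (west) — does not cross 180°.
Total crossings: 1.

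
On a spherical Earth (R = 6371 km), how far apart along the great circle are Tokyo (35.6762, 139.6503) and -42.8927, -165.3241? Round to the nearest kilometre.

Δλ = -165.3241 − 139.6503 = -304.9744°; wrapped into (−180°, 180°]: 55.0256°.
Δφ = -42.8927 − 35.6762 = -78.5689°.
a = sin²(Δφ/2) + cos φ₁ · cos φ₂ · sin²(Δλ/2) = 0.527904.
c = 2·atan2(√a, √(1−a)) = 1.62663 rad → d = 6371·c ≈ 10363.28 km.

10363 km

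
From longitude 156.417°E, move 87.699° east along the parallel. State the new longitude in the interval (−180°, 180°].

115.884°W

Start at +156.417°; shift +87.699° → +244.116°.
+244.116° lies outside (−180°, 180°]; subtract 360° → -115.884°.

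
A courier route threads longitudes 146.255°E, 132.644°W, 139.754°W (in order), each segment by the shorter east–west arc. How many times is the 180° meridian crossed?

1

Leg 1: +146.255° → -132.644°, shortest Δλ = 81.101° (east) — crosses 180°.
Leg 2: -132.644° → -139.754°, shortest Δλ = -7.11° (west) — does not cross 180°.
Total crossings: 1.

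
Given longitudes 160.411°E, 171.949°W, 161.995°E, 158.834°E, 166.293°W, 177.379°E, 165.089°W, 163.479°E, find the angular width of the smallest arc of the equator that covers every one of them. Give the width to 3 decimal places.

36.077°

Sort the longitudes: -171.949°, -166.293°, -165.089°, +158.834°, +160.411°, +161.995°, +163.479°, +177.379°.
Eastward gaps between consecutive values (wrapping around): 5.656°, 1.204°, 323.923°, 1.577°, 1.584°, 1.484°, 13.900°, 10.672°.
Largest gap = 323.923° ⇒ minimal covering band is its complement: 360° − 323.923° = 36.077°.
Band runs from +158.834° eastward to -165.089°, crossing the antimeridian.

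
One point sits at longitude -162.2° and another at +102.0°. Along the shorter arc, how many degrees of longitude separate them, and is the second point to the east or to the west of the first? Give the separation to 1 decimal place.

Raw difference: 102.0 − -162.2 = 264.2°.
Normalise into (−180°, 180°]: 264.2° − 360° = -95.8°.
Negative ⇒ the second point lies to the west; separation 95.8°.

95.8° west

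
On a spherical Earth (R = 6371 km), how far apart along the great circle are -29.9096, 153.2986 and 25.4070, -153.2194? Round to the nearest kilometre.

8385 km

Δλ = -153.2194 − 153.2986 = -306.5180°; wrapped into (−180°, 180°]: 53.4820°.
Δφ = 25.4070 − -29.9096 = 55.3166°.
a = sin²(Δφ/2) + cos φ₁ · cos φ₂ · sin²(Δλ/2) = 0.374003.
c = 2·atan2(√a, √(1−a)) = 1.31606 rad → d = 6371·c ≈ 8384.59 km.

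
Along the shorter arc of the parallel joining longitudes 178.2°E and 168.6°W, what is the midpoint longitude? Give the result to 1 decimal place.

175.2°W

Signed shortest Δλ from +178.2° to -168.6° is +13.2°.
Midpoint longitude = +178.2° + (+13.2°)/2 = +178.2° + 6.6° = +184.8°.
Normalise into (−180°, 180°]: -175.2°.
(The naïve average (+178.2 + -168.6)/2 = 4.8° is on the wrong side of the globe.)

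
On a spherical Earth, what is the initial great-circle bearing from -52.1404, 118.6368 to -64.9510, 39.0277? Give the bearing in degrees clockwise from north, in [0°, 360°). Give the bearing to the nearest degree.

Δλ = 39.0277 − 118.6368 = -79.6091°.
θ = atan2( sin Δλ · cos φ₂ , cos φ₁ · sin φ₂ − sin φ₁ · cos φ₂ · cos Δλ )
  = atan2(-0.41645, -0.49571) = -139.966° → normalised to [0°, 360°): 220.034°.

220°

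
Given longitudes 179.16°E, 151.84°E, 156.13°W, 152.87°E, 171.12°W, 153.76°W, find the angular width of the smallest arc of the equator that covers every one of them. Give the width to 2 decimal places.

Sort the longitudes: -171.12°, -156.13°, -153.76°, +151.84°, +152.87°, +179.16°.
Eastward gaps between consecutive values (wrapping around): 14.99°, 2.37°, 305.60°, 1.03°, 26.29°, 9.72°.
Largest gap = 305.60° ⇒ minimal covering band is its complement: 360° − 305.60° = 54.40°.
Band runs from +151.84° eastward to -153.76°, crossing the antimeridian.

54.40°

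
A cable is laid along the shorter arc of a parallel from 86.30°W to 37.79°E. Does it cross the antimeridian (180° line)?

No

Signed shortest Δλ = ((37.79 − -86.30 + 180) mod 360) − 180 = 124.09°.
Going east by 124.09° from -86.30° reaches +37.79° without touching 180°.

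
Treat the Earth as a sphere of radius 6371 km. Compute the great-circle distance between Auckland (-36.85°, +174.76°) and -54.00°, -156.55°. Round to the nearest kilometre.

Δλ = -156.55 − 174.76 = -331.31°; wrapped into (−180°, 180°]: 28.69°.
Δφ = -54.00 − -36.85 = -17.15°.
a = sin²(Δφ/2) + cos φ₁ · cos φ₂ · sin²(Δλ/2) = 0.051104.
c = 2·atan2(√a, √(1−a)) = 0.45607 rad → d = 6371·c ≈ 2905.61 km.

2906 km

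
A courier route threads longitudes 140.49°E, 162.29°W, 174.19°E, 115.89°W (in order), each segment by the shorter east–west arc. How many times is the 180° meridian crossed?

3

Leg 1: +140.49° → -162.29°, shortest Δλ = 57.22° (east) — crosses 180°.
Leg 2: -162.29° → +174.19°, shortest Δλ = -23.52° (west) — crosses 180°.
Leg 3: +174.19° → -115.89°, shortest Δλ = 69.92° (east) — crosses 180°.
Total crossings: 3.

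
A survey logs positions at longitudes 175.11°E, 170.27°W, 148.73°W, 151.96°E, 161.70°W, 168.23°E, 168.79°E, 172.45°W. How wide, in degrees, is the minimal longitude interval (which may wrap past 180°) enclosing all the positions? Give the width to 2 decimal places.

59.31°

Sort the longitudes: -172.45°, -170.27°, -161.70°, -148.73°, +151.96°, +168.23°, +168.79°, +175.11°.
Eastward gaps between consecutive values (wrapping around): 2.18°, 8.57°, 12.97°, 300.69°, 16.27°, 0.56°, 6.32°, 12.44°.
Largest gap = 300.69° ⇒ minimal covering band is its complement: 360° − 300.69° = 59.31°.
Band runs from +151.96° eastward to -148.73°, crossing the antimeridian.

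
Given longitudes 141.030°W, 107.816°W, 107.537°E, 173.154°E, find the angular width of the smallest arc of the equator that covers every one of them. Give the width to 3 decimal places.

Sort the longitudes: -141.030°, -107.816°, +107.537°, +173.154°.
Eastward gaps between consecutive values (wrapping around): 33.214°, 215.353°, 65.617°, 45.816°.
Largest gap = 215.353° ⇒ minimal covering band is its complement: 360° − 215.353° = 144.647°.
Band runs from +107.537° eastward to -107.816°, crossing the antimeridian.

144.647°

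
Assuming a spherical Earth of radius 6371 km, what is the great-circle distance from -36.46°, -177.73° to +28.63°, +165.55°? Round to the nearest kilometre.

7446 km

Δλ = 165.55 − -177.73 = 343.28°; wrapped into (−180°, 180°]: -16.72°.
Δφ = 28.63 − -36.46 = 65.09°.
a = sin²(Δφ/2) + cos φ₁ · cos φ₂ · sin²(Δλ/2) = 0.304326.
c = 2·atan2(√a, √(1−a)) = 1.16870 rad → d = 6371·c ≈ 7445.79 km.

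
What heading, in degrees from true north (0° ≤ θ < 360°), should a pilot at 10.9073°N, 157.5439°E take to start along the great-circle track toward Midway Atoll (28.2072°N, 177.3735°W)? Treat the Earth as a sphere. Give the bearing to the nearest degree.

50°

Δλ = -177.3735 − 157.5439 = -334.9174°; wrapped into (−180°, 180°]: 25.0826°.
θ = atan2( sin Δλ · cos φ₂ , cos φ₁ · sin φ₂ − sin φ₁ · cos φ₂ · cos Δλ )
  = atan2(0.37358, 0.31310) = 50.034° → normalised to [0°, 360°): 50.034°.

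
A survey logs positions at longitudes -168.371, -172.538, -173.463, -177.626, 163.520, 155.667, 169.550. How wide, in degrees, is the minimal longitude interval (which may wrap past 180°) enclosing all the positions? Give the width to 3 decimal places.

35.962°

Sort the longitudes: -177.626°, -173.463°, -172.538°, -168.371°, +155.667°, +163.520°, +169.550°.
Eastward gaps between consecutive values (wrapping around): 4.163°, 0.925°, 4.167°, 324.038°, 7.853°, 6.030°, 12.824°.
Largest gap = 324.038° ⇒ minimal covering band is its complement: 360° − 324.038° = 35.962°.
Band runs from +155.667° eastward to -168.371°, crossing the antimeridian.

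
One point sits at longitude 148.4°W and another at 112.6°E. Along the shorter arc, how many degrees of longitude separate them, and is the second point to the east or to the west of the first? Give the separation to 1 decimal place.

Raw difference: 112.6 − -148.4 = 261.0°.
Normalise into (−180°, 180°]: 261.0° − 360° = -99.0°.
Negative ⇒ the second point lies to the west; separation 99.0°.

99.0° west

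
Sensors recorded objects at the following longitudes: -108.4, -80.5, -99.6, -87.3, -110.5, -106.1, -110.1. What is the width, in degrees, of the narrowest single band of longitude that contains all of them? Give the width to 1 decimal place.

Sort the longitudes: -110.5°, -110.1°, -108.4°, -106.1°, -99.6°, -87.3°, -80.5°.
Eastward gaps between consecutive values (wrapping around): 0.4°, 1.7°, 2.3°, 6.5°, 12.3°, 6.8°, 330.0°.
Largest gap = 330.0° ⇒ minimal covering band is its complement: 360° − 330.0° = 30.0°.
Band runs from -110.5° eastward to -80.5°.

30.0°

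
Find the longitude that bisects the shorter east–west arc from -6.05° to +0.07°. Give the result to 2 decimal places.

-2.99°

Signed shortest Δλ from -6.05° to +0.07° is +6.12°.
Midpoint longitude = -6.05° + (+6.12°)/2 = -6.05° + 3.06° = -2.99°.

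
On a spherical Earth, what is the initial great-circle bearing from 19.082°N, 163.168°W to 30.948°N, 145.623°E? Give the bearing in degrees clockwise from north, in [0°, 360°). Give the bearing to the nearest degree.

Δλ = 145.623 − -163.168 = 308.791°; wrapped into (−180°, 180°]: -51.209°.
θ = atan2( sin Δλ · cos φ₂ , cos φ₁ · sin φ₂ − sin φ₁ · cos φ₂ · cos Δλ )
  = atan2(-0.66847, 0.31035) = -65.096° → normalised to [0°, 360°): 294.904°.

295°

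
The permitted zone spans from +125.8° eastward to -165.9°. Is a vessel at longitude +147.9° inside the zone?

Yes

Band width going east from +125.8° to -165.9°: ((-165.9 − 125.8) mod 360) = 68.3°.
Offset of +147.9° east of the west edge: ((147.9 − 125.8) mod 360) = 22.1°.
22.1° ≤ 68.3° ⇒ inside.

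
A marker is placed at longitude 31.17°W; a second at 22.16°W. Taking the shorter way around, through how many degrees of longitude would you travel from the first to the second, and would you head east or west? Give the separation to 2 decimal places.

9.01° east

Raw difference: -22.16 − -31.17 = 9.01°.
Normalise into (−180°, 180°]: 9.01° stays 9.01°.
Positive ⇒ the second point lies to the east; separation 9.01°.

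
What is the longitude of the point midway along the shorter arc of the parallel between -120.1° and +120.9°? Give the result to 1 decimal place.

Signed shortest Δλ from -120.1° to +120.9° is -119.0°.
Midpoint longitude = -120.1° + (-119.0°)/2 = -120.1° − 59.5° = -179.6°.
(The naïve average (-120.1 + +120.9)/2 = 0.4° is on the wrong side of the globe.)

-179.6°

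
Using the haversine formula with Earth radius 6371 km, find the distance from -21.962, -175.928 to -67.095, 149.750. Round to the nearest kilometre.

5561 km

Δλ = 149.750 − -175.928 = 325.678°; wrapped into (−180°, 180°]: -34.322°.
Δφ = -67.095 − -21.962 = -45.133°.
a = sin²(Δφ/2) + cos φ₁ · cos φ₂ · sin²(Δλ/2) = 0.178693.
c = 2·atan2(√a, √(1−a)) = 0.87289 rad → d = 6371·c ≈ 5561.19 km.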